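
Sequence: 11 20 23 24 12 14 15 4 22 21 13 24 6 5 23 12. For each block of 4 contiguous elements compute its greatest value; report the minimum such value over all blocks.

[11, 20, 23, 24] → max 24
[20, 23, 24, 12] → max 24
[23, 24, 12, 14] → max 24
[24, 12, 14, 15] → max 24
[12, 14, 15, 4] → max 15
[14, 15, 4, 22] → max 22
[15, 4, 22, 21] → max 22
[4, 22, 21, 13] → max 22
[22, 21, 13, 24] → max 24
[21, 13, 24, 6] → max 24
[13, 24, 6, 5] → max 24
[24, 6, 5, 23] → max 24
[6, 5, 23, 12] → max 23
Minimum of these is 15.

15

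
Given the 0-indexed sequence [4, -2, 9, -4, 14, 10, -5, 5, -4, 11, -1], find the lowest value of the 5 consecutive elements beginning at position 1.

-4

Elements at indices 1..5: -2, 9, -4, 14, 10
min(-2, 9, -4, 14, 10) = -4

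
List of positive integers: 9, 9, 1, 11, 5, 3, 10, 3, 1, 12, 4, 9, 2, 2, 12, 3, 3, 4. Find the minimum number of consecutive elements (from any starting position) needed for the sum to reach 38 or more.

add 9: running sum 9 < 38
add 9: running sum 18 < 38
add 1: running sum 19 < 38
add 11: running sum 30 < 38
add 5: running sum 35 < 38
add 3: shortest ending here [9, 9, 1, 11, 5, 3] sum 38, len 6
add 10: shortest ending here [9, 1, 11, 5, 3, 10] sum 39, len 6
add 3: shortest ending here [9, 1, 11, 5, 3, 10, 3] sum 42, len 7
add 1: shortest ending here [9, 1, 11, 5, 3, 10, 3, 1] sum 43, len 8
add 12: shortest ending here [11, 5, 3, 10, 3, 1, 12] sum 45, len 7
add 4: shortest ending here [5, 3, 10, 3, 1, 12, 4] sum 38, len 7
add 9: shortest ending here [10, 3, 1, 12, 4, 9] sum 39, len 6
add 2: shortest ending here [10, 3, 1, 12, 4, 9, 2] sum 41, len 7
add 2: shortest ending here [10, 3, 1, 12, 4, 9, 2, 2] sum 43, len 8
add 12: shortest ending here [12, 4, 9, 2, 2, 12] sum 41, len 6
add 3: shortest ending here [12, 4, 9, 2, 2, 12, 3] sum 44, len 7
add 3: shortest ending here [12, 4, 9, 2, 2, 12, 3, 3] sum 47, len 8
add 4: shortest ending here [4, 9, 2, 2, 12, 3, 3, 4] sum 39, len 8
Shortest qualifying length: 6.

6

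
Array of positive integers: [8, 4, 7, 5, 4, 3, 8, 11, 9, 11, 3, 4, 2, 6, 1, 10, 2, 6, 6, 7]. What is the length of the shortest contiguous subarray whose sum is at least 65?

add 8: running sum 8 < 65
add 4: running sum 12 < 65
add 7: running sum 19 < 65
add 5: running sum 24 < 65
add 4: running sum 28 < 65
add 3: running sum 31 < 65
add 8: running sum 39 < 65
add 11: running sum 50 < 65
add 9: running sum 59 < 65
add 11: shortest ending here [8, 4, 7, 5, 4, 3, 8, 11, 9, 11] sum 70, len 10
add 3: shortest ending here [4, 7, 5, 4, 3, 8, 11, 9, 11, 3] sum 65, len 10
add 4: shortest ending here [7, 5, 4, 3, 8, 11, 9, 11, 3, 4] sum 65, len 10
add 2: shortest ending here [7, 5, 4, 3, 8, 11, 9, 11, 3, 4, 2] sum 67, len 11
add 6: shortest ending here [5, 4, 3, 8, 11, 9, 11, 3, 4, 2, 6] sum 66, len 11
add 1: shortest ending here [5, 4, 3, 8, 11, 9, 11, 3, 4, 2, 6, 1] sum 67, len 12
add 10: shortest ending here [8, 11, 9, 11, 3, 4, 2, 6, 1, 10] sum 65, len 10
add 2: shortest ending here [8, 11, 9, 11, 3, 4, 2, 6, 1, 10, 2] sum 67, len 11
add 6: shortest ending here [11, 9, 11, 3, 4, 2, 6, 1, 10, 2, 6] sum 65, len 11
add 6: shortest ending here [11, 9, 11, 3, 4, 2, 6, 1, 10, 2, 6, 6] sum 71, len 12
add 7: shortest ending here [9, 11, 3, 4, 2, 6, 1, 10, 2, 6, 6, 7] sum 67, len 12
Shortest qualifying length: 10.

10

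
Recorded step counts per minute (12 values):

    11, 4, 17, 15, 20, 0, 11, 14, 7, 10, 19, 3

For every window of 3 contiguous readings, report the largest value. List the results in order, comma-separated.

(11, 4, 17) → max 17
(4, 17, 15) → max 17
(17, 15, 20) → max 20
(15, 20, 0) → max 20
(20, 0, 11) → max 20
(0, 11, 14) → max 14
(11, 14, 7) → max 14
(14, 7, 10) → max 14
(7, 10, 19) → max 19
(10, 19, 3) → max 19

17, 17, 20, 20, 20, 14, 14, 14, 19, 19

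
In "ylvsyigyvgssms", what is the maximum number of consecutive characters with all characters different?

6

add y: [y] len 1
add l: [y, l] len 2
add v: [y, l, v] len 3
add s: [y, l, v, s] len 4
add y (repeat y, move left end past it): [l, v, s, y] len 4
add i: [l, v, s, y, i] len 5
add g: [l, v, s, y, i, g] len 6
add y (repeat y, move left end past it): [i, g, y] len 3
add v: [i, g, y, v] len 4
add g (repeat g, move left end past it): [y, v, g] len 3
add s: [y, v, g, s] len 4
add s (repeat s, move left end past it): [s] len 1
add m: [s, m] len 2
add s (repeat s, move left end past it): [m, s] len 2
Longest all-distinct length: 6.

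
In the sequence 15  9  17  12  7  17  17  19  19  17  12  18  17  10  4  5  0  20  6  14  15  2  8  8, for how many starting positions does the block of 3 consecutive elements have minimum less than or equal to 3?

6

(15, 9, 17) → min 9
(9, 17, 12) → min 9
(17, 12, 7) → min 7
(12, 7, 17) → min 7
(7, 17, 17) → min 7
(17, 17, 19) → min 17
(17, 19, 19) → min 17
(19, 19, 17) → min 17
(19, 17, 12) → min 12
(17, 12, 18) → min 12
(12, 18, 17) → min 12
(18, 17, 10) → min 10
(17, 10, 4) → min 4
(10, 4, 5) → min 4
(4, 5, 0) → min 0  ≤ 3 ✓
(5, 0, 20) → min 0  ≤ 3 ✓
(0, 20, 6) → min 0  ≤ 3 ✓
(20, 6, 14) → min 6
(6, 14, 15) → min 6
(14, 15, 2) → min 2  ≤ 3 ✓
(15, 2, 8) → min 2  ≤ 3 ✓
(2, 8, 8) → min 2  ≤ 3 ✓
6 windows satisfy the condition.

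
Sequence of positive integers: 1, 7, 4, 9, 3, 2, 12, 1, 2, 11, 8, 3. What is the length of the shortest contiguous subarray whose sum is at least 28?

5

Extend right; whenever the sum reaches 28, record the length and shrink from the left:
add 1: running sum 1 < 28
add 7: running sum 8 < 28
add 4: running sum 12 < 28
add 9: running sum 21 < 28
add 3: running sum 24 < 28
add 2: running sum 26 < 28
add 12: shortest ending here [4, 9, 3, 2, 12] sum 30, len 5
add 1: shortest ending here [4, 9, 3, 2, 12, 1] sum 31, len 6
add 2: shortest ending here [9, 3, 2, 12, 1, 2] sum 29, len 6
add 11: shortest ending here [2, 12, 1, 2, 11] sum 28, len 5
add 8: shortest ending here [12, 1, 2, 11, 8] sum 34, len 5
add 3: shortest ending here [12, 1, 2, 11, 8, 3] sum 37, len 6
Shortest qualifying length: 5.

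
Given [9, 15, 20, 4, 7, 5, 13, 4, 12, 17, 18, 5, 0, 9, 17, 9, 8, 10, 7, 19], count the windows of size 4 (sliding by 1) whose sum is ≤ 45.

12

(9, 15, 20, 4) → sum 48
(15, 20, 4, 7) → sum 46
(20, 4, 7, 5) → sum 36  ≤ 45 ✓
(4, 7, 5, 13) → sum 29  ≤ 45 ✓
(7, 5, 13, 4) → sum 29  ≤ 45 ✓
(5, 13, 4, 12) → sum 34  ≤ 45 ✓
(13, 4, 12, 17) → sum 46
(4, 12, 17, 18) → sum 51
(12, 17, 18, 5) → sum 52
(17, 18, 5, 0) → sum 40  ≤ 45 ✓
(18, 5, 0, 9) → sum 32  ≤ 45 ✓
(5, 0, 9, 17) → sum 31  ≤ 45 ✓
(0, 9, 17, 9) → sum 35  ≤ 45 ✓
(9, 17, 9, 8) → sum 43  ≤ 45 ✓
(17, 9, 8, 10) → sum 44  ≤ 45 ✓
(9, 8, 10, 7) → sum 34  ≤ 45 ✓
(8, 10, 7, 19) → sum 44  ≤ 45 ✓
12 windows satisfy the condition.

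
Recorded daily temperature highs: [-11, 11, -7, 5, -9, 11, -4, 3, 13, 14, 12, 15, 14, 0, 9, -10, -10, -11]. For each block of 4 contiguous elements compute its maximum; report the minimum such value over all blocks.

Window maxs for each of the 15 positions:
[-11, 11, -7, 5] → max 11
[11, -7, 5, -9] → max 11
[-7, 5, -9, 11] → max 11
[5, -9, 11, -4] → max 11
[-9, 11, -4, 3] → max 11
[11, -4, 3, 13] → max 13
[-4, 3, 13, 14] → max 14
[3, 13, 14, 12] → max 14
[13, 14, 12, 15] → max 15
[14, 12, 15, 14] → max 15
[12, 15, 14, 0] → max 15
[15, 14, 0, 9] → max 15
[14, 0, 9, -10] → max 14
[0, 9, -10, -10] → max 9
[9, -10, -10, -11] → max 9
Minimum of these is 9.

9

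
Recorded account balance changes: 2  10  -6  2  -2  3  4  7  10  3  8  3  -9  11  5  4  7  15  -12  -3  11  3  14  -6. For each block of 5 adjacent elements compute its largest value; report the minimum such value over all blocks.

4

[2, 10, -6, 2, -2] → max 10
[10, -6, 2, -2, 3] → max 10
[-6, 2, -2, 3, 4] → max 4
[2, -2, 3, 4, 7] → max 7
[-2, 3, 4, 7, 10] → max 10
[3, 4, 7, 10, 3] → max 10
[4, 7, 10, 3, 8] → max 10
[7, 10, 3, 8, 3] → max 10
[10, 3, 8, 3, -9] → max 10
[3, 8, 3, -9, 11] → max 11
[8, 3, -9, 11, 5] → max 11
[3, -9, 11, 5, 4] → max 11
[-9, 11, 5, 4, 7] → max 11
[11, 5, 4, 7, 15] → max 15
[5, 4, 7, 15, -12] → max 15
[4, 7, 15, -12, -3] → max 15
[7, 15, -12, -3, 11] → max 15
[15, -12, -3, 11, 3] → max 15
[-12, -3, 11, 3, 14] → max 14
[-3, 11, 3, 14, -6] → max 14
Minimum of these is 4.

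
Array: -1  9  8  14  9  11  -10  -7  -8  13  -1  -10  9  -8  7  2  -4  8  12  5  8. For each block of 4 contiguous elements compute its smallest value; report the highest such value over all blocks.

Each size-4 window and its min:
(-1, 9, 8, 14) → min -1
(9, 8, 14, 9) → min 8
(8, 14, 9, 11) → min 8
(14, 9, 11, -10) → min -10
(9, 11, -10, -7) → min -10
(11, -10, -7, -8) → min -10
(-10, -7, -8, 13) → min -10
(-7, -8, 13, -1) → min -8
(-8, 13, -1, -10) → min -10
(13, -1, -10, 9) → min -10
(-1, -10, 9, -8) → min -10
(-10, 9, -8, 7) → min -10
(9, -8, 7, 2) → min -8
(-8, 7, 2, -4) → min -8
(7, 2, -4, 8) → min -4
(2, -4, 8, 12) → min -4
(-4, 8, 12, 5) → min -4
(8, 12, 5, 8) → min 5
Highest of these is 8.

8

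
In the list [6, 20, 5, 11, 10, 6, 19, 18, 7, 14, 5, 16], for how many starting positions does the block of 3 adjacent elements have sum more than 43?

1

(6, 20, 5) → sum 31
(20, 5, 11) → sum 36
(5, 11, 10) → sum 26
(11, 10, 6) → sum 27
(10, 6, 19) → sum 35
(6, 19, 18) → sum 43
(19, 18, 7) → sum 44  > 43 ✓
(18, 7, 14) → sum 39
(7, 14, 5) → sum 26
(14, 5, 16) → sum 35
1 window satisfy the condition.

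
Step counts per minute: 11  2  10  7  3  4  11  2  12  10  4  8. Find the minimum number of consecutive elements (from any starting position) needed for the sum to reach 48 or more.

7

Extend right; whenever the sum reaches 48, record the length and shrink from the left:
add 11: running sum 11 < 48
add 2: running sum 13 < 48
add 10: running sum 23 < 48
add 7: running sum 30 < 48
add 3: running sum 33 < 48
add 4: running sum 37 < 48
add 11: shortest ending here [11, 2, 10, 7, 3, 4, 11] sum 48, len 7
add 2: shortest ending here [11, 2, 10, 7, 3, 4, 11, 2] sum 50, len 8
add 12: shortest ending here [10, 7, 3, 4, 11, 2, 12] sum 49, len 7
add 10: shortest ending here [7, 3, 4, 11, 2, 12, 10] sum 49, len 7
add 4: shortest ending here [7, 3, 4, 11, 2, 12, 10, 4] sum 53, len 8
add 8: shortest ending here [4, 11, 2, 12, 10, 4, 8] sum 51, len 7
Shortest qualifying length: 7.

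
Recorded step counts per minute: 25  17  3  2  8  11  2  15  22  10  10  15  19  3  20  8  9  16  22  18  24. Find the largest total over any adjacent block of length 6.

25 17 3 2 8 11 → sum 66
17 3 2 8 11 2 → sum 43
3 2 8 11 2 15 → sum 41
2 8 11 2 15 22 → sum 60
8 11 2 15 22 10 → sum 68
11 2 15 22 10 10 → sum 70
2 15 22 10 10 15 → sum 74
15 22 10 10 15 19 → sum 91
22 10 10 15 19 3 → sum 79
10 10 15 19 3 20 → sum 77
10 15 19 3 20 8 → sum 75
15 19 3 20 8 9 → sum 74
19 3 20 8 9 16 → sum 75
3 20 8 9 16 22 → sum 78
20 8 9 16 22 18 → sum 93
8 9 16 22 18 24 → sum 97
Largest of these is 97.

97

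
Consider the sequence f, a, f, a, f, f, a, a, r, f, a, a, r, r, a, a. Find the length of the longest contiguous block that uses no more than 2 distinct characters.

8

add f: window [f] (1 distinct), len 1
add a: window [f, a] (2 distinct), len 2
add f: window [f, a, f] (2 distinct), len 3
add a: window [f, a, f, a] (2 distinct), len 4
add f: window [f, a, f, a, f] (2 distinct), len 5
add f: window [f, a, f, a, f, f] (2 distinct), len 6
add a: window [f, a, f, a, f, f, a] (2 distinct), len 7
add a: window [f, a, f, a, f, f, a, a] (2 distinct), len 8
add r: window [a, a, r] (2 distinct), len 3
add f: window [r, f] (2 distinct), len 2
add a: window [f, a] (2 distinct), len 2
add a: window [f, a, a] (2 distinct), len 3
add r: window [a, a, r] (2 distinct), len 3
add r: window [a, a, r, r] (2 distinct), len 4
add a: window [a, a, r, r, a] (2 distinct), len 5
add a: window [a, a, r, r, a, a] (2 distinct), len 6
Longest length with ≤2 distinct: 8.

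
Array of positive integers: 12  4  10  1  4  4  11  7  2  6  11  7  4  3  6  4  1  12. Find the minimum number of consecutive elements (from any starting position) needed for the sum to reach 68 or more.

add 12: running sum 12 < 68
add 4: running sum 16 < 68
add 10: running sum 26 < 68
add 1: running sum 27 < 68
add 4: running sum 31 < 68
add 4: running sum 35 < 68
add 11: running sum 46 < 68
add 7: running sum 53 < 68
add 2: running sum 55 < 68
add 6: running sum 61 < 68
add 11: shortest ending here [12, 4, 10, 1, 4, 4, 11, 7, 2, 6, 11] sum 72, len 11
add 7: shortest ending here [12, 4, 10, 1, 4, 4, 11, 7, 2, 6, 11, 7] sum 79, len 12
add 4: shortest ending here [4, 10, 1, 4, 4, 11, 7, 2, 6, 11, 7, 4] sum 71, len 12
add 3: shortest ending here [10, 1, 4, 4, 11, 7, 2, 6, 11, 7, 4, 3] sum 70, len 12
add 6: shortest ending here [10, 1, 4, 4, 11, 7, 2, 6, 11, 7, 4, 3, 6] sum 76, len 13
add 4: shortest ending here [4, 4, 11, 7, 2, 6, 11, 7, 4, 3, 6, 4] sum 69, len 12
add 1: shortest ending here [4, 4, 11, 7, 2, 6, 11, 7, 4, 3, 6, 4, 1] sum 70, len 13
add 12: shortest ending here [11, 7, 2, 6, 11, 7, 4, 3, 6, 4, 1, 12] sum 74, len 12
Shortest qualifying length: 11.

11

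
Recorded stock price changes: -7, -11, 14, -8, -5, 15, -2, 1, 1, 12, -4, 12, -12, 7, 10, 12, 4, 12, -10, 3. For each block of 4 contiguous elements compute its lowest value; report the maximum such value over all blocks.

4

-7 -11 14 -8 → min -11
-11 14 -8 -5 → min -11
14 -8 -5 15 → min -8
-8 -5 15 -2 → min -8
-5 15 -2 1 → min -5
15 -2 1 1 → min -2
-2 1 1 12 → min -2
1 1 12 -4 → min -4
1 12 -4 12 → min -4
12 -4 12 -12 → min -12
-4 12 -12 7 → min -12
12 -12 7 10 → min -12
-12 7 10 12 → min -12
7 10 12 4 → min 4
10 12 4 12 → min 4
12 4 12 -10 → min -10
4 12 -10 3 → min -10
Maximum of these is 4.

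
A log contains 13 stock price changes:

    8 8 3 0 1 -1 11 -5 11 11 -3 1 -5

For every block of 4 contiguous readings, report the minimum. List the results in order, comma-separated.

Sliding a size-4 window across the 13 values:
[8, 8, 3, 0] → min 0
[8, 3, 0, 1] → min 0
[3, 0, 1, -1] → min -1
[0, 1, -1, 11] → min -1
[1, -1, 11, -5] → min -5
[-1, 11, -5, 11] → min -5
[11, -5, 11, 11] → min -5
[-5, 11, 11, -3] → min -5
[11, 11, -3, 1] → min -3
[11, -3, 1, -5] → min -5

0, 0, -1, -1, -5, -5, -5, -5, -3, -5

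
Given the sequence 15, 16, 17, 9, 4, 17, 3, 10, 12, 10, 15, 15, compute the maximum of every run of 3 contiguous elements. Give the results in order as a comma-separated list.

Sliding a size-3 window across the 12 values:
15 16 17 → max 17
16 17 9 → max 17
17 9 4 → max 17
9 4 17 → max 17
4 17 3 → max 17
17 3 10 → max 17
3 10 12 → max 12
10 12 10 → max 12
12 10 15 → max 15
10 15 15 → max 15

17, 17, 17, 17, 17, 17, 12, 12, 15, 15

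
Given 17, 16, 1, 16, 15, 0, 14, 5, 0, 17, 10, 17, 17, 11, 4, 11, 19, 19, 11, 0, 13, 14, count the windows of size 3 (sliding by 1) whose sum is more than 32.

8

17 16 1 → sum 34  > 32 ✓
16 1 16 → sum 33  > 32 ✓
1 16 15 → sum 32
16 15 0 → sum 31
15 0 14 → sum 29
0 14 5 → sum 19
14 5 0 → sum 19
5 0 17 → sum 22
0 17 10 → sum 27
17 10 17 → sum 44  > 32 ✓
10 17 17 → sum 44  > 32 ✓
17 17 11 → sum 45  > 32 ✓
17 11 4 → sum 32
11 4 11 → sum 26
4 11 19 → sum 34  > 32 ✓
11 19 19 → sum 49  > 32 ✓
19 19 11 → sum 49  > 32 ✓
19 11 0 → sum 30
11 0 13 → sum 24
0 13 14 → sum 27
8 windows satisfy the condition.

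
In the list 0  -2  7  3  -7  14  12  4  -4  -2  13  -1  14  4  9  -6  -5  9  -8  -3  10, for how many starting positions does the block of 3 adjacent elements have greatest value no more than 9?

9

[0, -2, 7] → max 7  ≤ 9 ✓
[-2, 7, 3] → max 7  ≤ 9 ✓
[7, 3, -7] → max 7  ≤ 9 ✓
[3, -7, 14] → max 14
[-7, 14, 12] → max 14
[14, 12, 4] → max 14
[12, 4, -4] → max 12
[4, -4, -2] → max 4  ≤ 9 ✓
[-4, -2, 13] → max 13
[-2, 13, -1] → max 13
[13, -1, 14] → max 14
[-1, 14, 4] → max 14
[14, 4, 9] → max 14
[4, 9, -6] → max 9  ≤ 9 ✓
[9, -6, -5] → max 9  ≤ 9 ✓
[-6, -5, 9] → max 9  ≤ 9 ✓
[-5, 9, -8] → max 9  ≤ 9 ✓
[9, -8, -3] → max 9  ≤ 9 ✓
[-8, -3, 10] → max 10
9 windows satisfy the condition.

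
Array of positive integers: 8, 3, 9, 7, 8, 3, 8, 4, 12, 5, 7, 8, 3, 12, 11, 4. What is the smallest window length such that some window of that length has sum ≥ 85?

12

add 8: running sum 8 < 85
add 3: running sum 11 < 85
add 9: running sum 20 < 85
add 7: running sum 27 < 85
add 8: running sum 35 < 85
add 3: running sum 38 < 85
add 8: running sum 46 < 85
add 4: running sum 50 < 85
add 12: running sum 62 < 85
add 5: running sum 67 < 85
add 7: running sum 74 < 85
add 8: running sum 82 < 85
add 3: shortest ending here [8, 3, 9, 7, 8, 3, 8, 4, 12, 5, 7, 8, 3] sum 85, len 13
add 12: shortest ending here [9, 7, 8, 3, 8, 4, 12, 5, 7, 8, 3, 12] sum 86, len 12
add 11: shortest ending here [7, 8, 3, 8, 4, 12, 5, 7, 8, 3, 12, 11] sum 88, len 12
add 4: shortest ending here [8, 3, 8, 4, 12, 5, 7, 8, 3, 12, 11, 4] sum 85, len 12
Shortest qualifying length: 12.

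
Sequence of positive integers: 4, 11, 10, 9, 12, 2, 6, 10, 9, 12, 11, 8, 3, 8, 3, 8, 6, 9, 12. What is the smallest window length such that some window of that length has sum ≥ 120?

Extend right; whenever the sum reaches 120, record the length and shrink from the left:
add 4: running sum 4 < 120
add 11: running sum 15 < 120
add 10: running sum 25 < 120
add 9: running sum 34 < 120
add 12: running sum 46 < 120
add 2: running sum 48 < 120
add 6: running sum 54 < 120
add 10: running sum 64 < 120
add 9: running sum 73 < 120
add 12: running sum 85 < 120
add 11: running sum 96 < 120
add 8: running sum 104 < 120
add 3: running sum 107 < 120
add 8: running sum 115 < 120
add 3: running sum 118 < 120
add 8: shortest ending here [11, 10, 9, 12, 2, 6, 10, 9, 12, 11, 8, 3, 8, 3, 8] sum 122, len 15
add 6: shortest ending here [11, 10, 9, 12, 2, 6, 10, 9, 12, 11, 8, 3, 8, 3, 8, 6] sum 128, len 16
add 9: shortest ending here [10, 9, 12, 2, 6, 10, 9, 12, 11, 8, 3, 8, 3, 8, 6, 9] sum 126, len 16
add 12: shortest ending here [9, 12, 2, 6, 10, 9, 12, 11, 8, 3, 8, 3, 8, 6, 9, 12] sum 128, len 16
Shortest qualifying length: 15.

15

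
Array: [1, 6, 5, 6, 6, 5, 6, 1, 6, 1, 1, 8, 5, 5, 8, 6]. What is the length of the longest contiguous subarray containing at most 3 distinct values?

11

[1] 1 distinct, len 1
[1, 6] 2 distinct, len 2
[1, 6, 5] 3 distinct, len 3
[1, 6, 5, 6] 3 distinct, len 4
[1, 6, 5, 6, 6] 3 distinct, len 5
[1, 6, 5, 6, 6, 5] 3 distinct, len 6
[1, 6, 5, 6, 6, 5, 6] 3 distinct, len 7
[1, 6, 5, 6, 6, 5, 6, 1] 3 distinct, len 8
[1, 6, 5, 6, 6, 5, 6, 1, 6] 3 distinct, len 9
[1, 6, 5, 6, 6, 5, 6, 1, 6, 1] 3 distinct, len 10
[1, 6, 5, 6, 6, 5, 6, 1, 6, 1, 1] 3 distinct, len 11
[6, 1, 6, 1, 1, 8] 3 distinct, len 6
[1, 1, 8, 5] 3 distinct, len 4
[1, 1, 8, 5, 5] 3 distinct, len 5
[1, 1, 8, 5, 5, 8] 3 distinct, len 6
[8, 5, 5, 8, 6] 3 distinct, len 5
Longest length with ≤3 distinct: 11.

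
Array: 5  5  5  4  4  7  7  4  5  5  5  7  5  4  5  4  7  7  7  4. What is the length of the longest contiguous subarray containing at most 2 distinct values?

5

Extend right; when distinct count exceeds 2, shrink from the left:
[5] 1 distinct, len 1
[5, 5] 1 distinct, len 2
[5, 5, 5] 1 distinct, len 3
[5, 5, 5, 4] 2 distinct, len 4
[5, 5, 5, 4, 4] 2 distinct, len 5
[4, 4, 7] 2 distinct, len 3
[4, 4, 7, 7] 2 distinct, len 4
[4, 4, 7, 7, 4] 2 distinct, len 5
[4, 5] 2 distinct, len 2
[4, 5, 5] 2 distinct, len 3
[4, 5, 5, 5] 2 distinct, len 4
[5, 5, 5, 7] 2 distinct, len 4
[5, 5, 5, 7, 5] 2 distinct, len 5
[5, 4] 2 distinct, len 2
[5, 4, 5] 2 distinct, len 3
[5, 4, 5, 4] 2 distinct, len 4
[4, 7] 2 distinct, len 2
[4, 7, 7] 2 distinct, len 3
[4, 7, 7, 7] 2 distinct, len 4
[4, 7, 7, 7, 4] 2 distinct, len 5
Longest length with ≤2 distinct: 5.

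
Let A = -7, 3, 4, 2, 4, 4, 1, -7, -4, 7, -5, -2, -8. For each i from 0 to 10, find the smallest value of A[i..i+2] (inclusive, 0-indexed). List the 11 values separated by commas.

Sliding a size-3 window across the 13 values:
[-7, 3, 4] → min -7
[3, 4, 2] → min 2
[4, 2, 4] → min 2
[2, 4, 4] → min 2
[4, 4, 1] → min 1
[4, 1, -7] → min -7
[1, -7, -4] → min -7
[-7, -4, 7] → min -7
[-4, 7, -5] → min -5
[7, -5, -2] → min -5
[-5, -2, -8] → min -8

-7, 2, 2, 2, 1, -7, -7, -7, -5, -5, -8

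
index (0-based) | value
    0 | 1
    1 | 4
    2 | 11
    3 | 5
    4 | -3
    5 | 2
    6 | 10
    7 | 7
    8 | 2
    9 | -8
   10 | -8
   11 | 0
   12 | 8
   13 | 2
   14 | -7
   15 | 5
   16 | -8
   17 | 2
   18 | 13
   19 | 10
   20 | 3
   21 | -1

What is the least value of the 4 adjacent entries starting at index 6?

-8

Elements at indices 6..9: 10, 7, 2, -8
min(10, 7, 2, -8) = -8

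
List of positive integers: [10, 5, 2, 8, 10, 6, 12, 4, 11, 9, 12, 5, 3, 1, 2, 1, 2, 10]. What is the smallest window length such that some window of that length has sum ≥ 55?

7

Extend right; whenever the sum reaches 55, record the length and shrink from the left:
add 10: running sum 10 < 55
add 5: running sum 15 < 55
add 2: running sum 17 < 55
add 8: running sum 25 < 55
add 10: running sum 35 < 55
add 6: running sum 41 < 55
add 12: running sum 53 < 55
end 7: [10, 5, 2, 8, 10, 6, 12, 4] sum 57, len 8
end 8: [5, 2, 8, 10, 6, 12, 4, 11] sum 58, len 8
end 9: [8, 10, 6, 12, 4, 11, 9] sum 60, len 7
end 10: [10, 6, 12, 4, 11, 9, 12] sum 64, len 7
end 11: [6, 12, 4, 11, 9, 12, 5] sum 59, len 7
end 12: [12, 4, 11, 9, 12, 5, 3] sum 56, len 7
end 13: [12, 4, 11, 9, 12, 5, 3, 1] sum 57, len 8
end 14: [12, 4, 11, 9, 12, 5, 3, 1, 2] sum 59, len 9
end 15: [12, 4, 11, 9, 12, 5, 3, 1, 2, 1] sum 60, len 10
end 16: [12, 4, 11, 9, 12, 5, 3, 1, 2, 1, 2] sum 62, len 11
end 17: [11, 9, 12, 5, 3, 1, 2, 1, 2, 10] sum 56, len 10
Shortest qualifying length: 7.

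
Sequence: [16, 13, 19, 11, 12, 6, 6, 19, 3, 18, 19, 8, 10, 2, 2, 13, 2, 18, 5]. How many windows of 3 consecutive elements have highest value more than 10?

16 13 19 → max 19  > 10 ✓
13 19 11 → max 19  > 10 ✓
19 11 12 → max 19  > 10 ✓
11 12 6 → max 12  > 10 ✓
12 6 6 → max 12  > 10 ✓
6 6 19 → max 19  > 10 ✓
6 19 3 → max 19  > 10 ✓
19 3 18 → max 19  > 10 ✓
3 18 19 → max 19  > 10 ✓
18 19 8 → max 19  > 10 ✓
19 8 10 → max 19  > 10 ✓
8 10 2 → max 10
10 2 2 → max 10
2 2 13 → max 13  > 10 ✓
2 13 2 → max 13  > 10 ✓
13 2 18 → max 18  > 10 ✓
2 18 5 → max 18  > 10 ✓
15 windows satisfy the condition.

15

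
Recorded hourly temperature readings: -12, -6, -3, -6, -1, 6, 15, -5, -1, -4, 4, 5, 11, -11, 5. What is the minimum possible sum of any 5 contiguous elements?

-28

Window sums for each of the 11 positions:
(-12, -6, -3, -6, -1) → sum -28
(-6, -3, -6, -1, 6) → sum -10
(-3, -6, -1, 6, 15) → sum 11
(-6, -1, 6, 15, -5) → sum 9
(-1, 6, 15, -5, -1) → sum 14
(6, 15, -5, -1, -4) → sum 11
(15, -5, -1, -4, 4) → sum 9
(-5, -1, -4, 4, 5) → sum -1
(-1, -4, 4, 5, 11) → sum 15
(-4, 4, 5, 11, -11) → sum 5
(4, 5, 11, -11, 5) → sum 14
Minimum of these is -28.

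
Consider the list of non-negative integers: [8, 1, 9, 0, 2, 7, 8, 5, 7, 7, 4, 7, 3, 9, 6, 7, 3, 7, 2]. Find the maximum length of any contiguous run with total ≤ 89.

Extend to the right; shrink from the left whenever the sum exceeds 89:
[8] sum 8 len 1
[8, 1] sum 9 len 2
[8, 1, 9] sum 18 len 3
[8, 1, 9, 0] sum 18 len 4
[8, 1, 9, 0, 2] sum 20 len 5
[8, 1, 9, 0, 2, 7] sum 27 len 6
[8, 1, 9, 0, 2, 7, 8] sum 35 len 7
[8, 1, 9, 0, 2, 7, 8, 5] sum 40 len 8
[8, 1, 9, 0, 2, 7, 8, 5, 7] sum 47 len 9
[8, 1, 9, 0, 2, 7, 8, 5, 7, 7] sum 54 len 10
[8, 1, 9, 0, 2, 7, 8, 5, 7, 7, 4] sum 58 len 11
[8, 1, 9, 0, 2, 7, 8, 5, 7, 7, 4, 7] sum 65 len 12
[8, 1, 9, 0, 2, 7, 8, 5, 7, 7, 4, 7, 3] sum 68 len 13
[8, 1, 9, 0, 2, 7, 8, 5, 7, 7, 4, 7, 3, 9] sum 77 len 14
[8, 1, 9, 0, 2, 7, 8, 5, 7, 7, 4, 7, 3, 9, 6] sum 83 len 15
[1, 9, 0, 2, 7, 8, 5, 7, 7, 4, 7, 3, 9, 6, 7] sum 82 len 15
[1, 9, 0, 2, 7, 8, 5, 7, 7, 4, 7, 3, 9, 6, 7, 3] sum 85 len 16
[0, 2, 7, 8, 5, 7, 7, 4, 7, 3, 9, 6, 7, 3, 7] sum 82 len 15
[0, 2, 7, 8, 5, 7, 7, 4, 7, 3, 9, 6, 7, 3, 7, 2] sum 84 len 16
Longest length seen: 16.

16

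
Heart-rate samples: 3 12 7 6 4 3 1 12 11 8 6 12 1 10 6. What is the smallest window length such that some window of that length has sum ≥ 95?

14

add 3: running sum 3 < 95
add 12: running sum 15 < 95
add 7: running sum 22 < 95
add 6: running sum 28 < 95
add 4: running sum 32 < 95
add 3: running sum 35 < 95
add 1: running sum 36 < 95
add 12: running sum 48 < 95
add 11: running sum 59 < 95
add 8: running sum 67 < 95
add 6: running sum 73 < 95
add 12: running sum 85 < 95
add 1: running sum 86 < 95
add 10: shortest ending here [3, 12, 7, 6, 4, 3, 1, 12, 11, 8, 6, 12, 1, 10] sum 96, len 14
add 6: shortest ending here [12, 7, 6, 4, 3, 1, 12, 11, 8, 6, 12, 1, 10, 6] sum 99, len 14
Shortest qualifying length: 14.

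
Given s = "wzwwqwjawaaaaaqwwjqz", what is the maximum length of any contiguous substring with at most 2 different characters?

7

[w] 1 distinct, len 1
[w, z] 2 distinct, len 2
[w, z, w] 2 distinct, len 3
[w, z, w, w] 2 distinct, len 4
[w, w, q] 2 distinct, len 3
[w, w, q, w] 2 distinct, len 4
[w, j] 2 distinct, len 2
[j, a] 2 distinct, len 2
[a, w] 2 distinct, len 2
[a, w, a] 2 distinct, len 3
[a, w, a, a] 2 distinct, len 4
[a, w, a, a, a] 2 distinct, len 5
[a, w, a, a, a, a] 2 distinct, len 6
[a, w, a, a, a, a, a] 2 distinct, len 7
[a, a, a, a, a, q] 2 distinct, len 6
[q, w] 2 distinct, len 2
[q, w, w] 2 distinct, len 3
[w, w, j] 2 distinct, len 3
[j, q] 2 distinct, len 2
[q, z] 2 distinct, len 2
Longest length with ≤2 distinct: 7.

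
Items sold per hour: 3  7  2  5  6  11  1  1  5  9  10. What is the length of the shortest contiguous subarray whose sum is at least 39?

Extend right; whenever the sum reaches 39, record the length and shrink from the left:
add 3: running sum 3 < 39
add 7: running sum 10 < 39
add 2: running sum 12 < 39
add 5: running sum 17 < 39
add 6: running sum 23 < 39
add 11: running sum 34 < 39
add 1: running sum 35 < 39
add 1: running sum 36 < 39
end 8: [3, 7, 2, 5, 6, 11, 1, 1, 5] sum 41, len 9
end 9: [2, 5, 6, 11, 1, 1, 5, 9] sum 40, len 8
end 10: [6, 11, 1, 1, 5, 9, 10] sum 43, len 7
Shortest qualifying length: 7.

7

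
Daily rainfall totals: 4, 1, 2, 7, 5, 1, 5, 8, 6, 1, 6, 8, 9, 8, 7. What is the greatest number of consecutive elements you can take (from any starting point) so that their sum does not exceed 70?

[4] sum 4 len 1
[4, 1] sum 5 len 2
[4, 1, 2] sum 7 len 3
[4, 1, 2, 7] sum 14 len 4
[4, 1, 2, 7, 5] sum 19 len 5
[4, 1, 2, 7, 5, 1] sum 20 len 6
[4, 1, 2, 7, 5, 1, 5] sum 25 len 7
[4, 1, 2, 7, 5, 1, 5, 8] sum 33 len 8
[4, 1, 2, 7, 5, 1, 5, 8, 6] sum 39 len 9
[4, 1, 2, 7, 5, 1, 5, 8, 6, 1] sum 40 len 10
[4, 1, 2, 7, 5, 1, 5, 8, 6, 1, 6] sum 46 len 11
[4, 1, 2, 7, 5, 1, 5, 8, 6, 1, 6, 8] sum 54 len 12
[4, 1, 2, 7, 5, 1, 5, 8, 6, 1, 6, 8, 9] sum 63 len 13
[1, 2, 7, 5, 1, 5, 8, 6, 1, 6, 8, 9, 8] sum 67 len 13
[5, 1, 5, 8, 6, 1, 6, 8, 9, 8, 7] sum 64 len 11
Longest length seen: 13.

13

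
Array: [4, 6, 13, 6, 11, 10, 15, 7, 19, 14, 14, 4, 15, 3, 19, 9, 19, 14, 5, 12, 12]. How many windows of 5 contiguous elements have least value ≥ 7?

3

4 6 13 6 11 → min 4
6 13 6 11 10 → min 6
13 6 11 10 15 → min 6
6 11 10 15 7 → min 6
11 10 15 7 19 → min 7  ≥ 7 ✓
10 15 7 19 14 → min 7  ≥ 7 ✓
15 7 19 14 14 → min 7  ≥ 7 ✓
7 19 14 14 4 → min 4
19 14 14 4 15 → min 4
14 14 4 15 3 → min 3
14 4 15 3 19 → min 3
4 15 3 19 9 → min 3
15 3 19 9 19 → min 3
3 19 9 19 14 → min 3
19 9 19 14 5 → min 5
9 19 14 5 12 → min 5
19 14 5 12 12 → min 5
3 windows satisfy the condition.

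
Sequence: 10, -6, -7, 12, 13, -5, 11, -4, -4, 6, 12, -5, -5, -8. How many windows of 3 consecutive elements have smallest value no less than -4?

10 -6 -7 → min -7
-6 -7 12 → min -7
-7 12 13 → min -7
12 13 -5 → min -5
13 -5 11 → min -5
-5 11 -4 → min -5
11 -4 -4 → min -4  ≥ -4 ✓
-4 -4 6 → min -4  ≥ -4 ✓
-4 6 12 → min -4  ≥ -4 ✓
6 12 -5 → min -5
12 -5 -5 → min -5
-5 -5 -8 → min -8
3 windows satisfy the condition.

3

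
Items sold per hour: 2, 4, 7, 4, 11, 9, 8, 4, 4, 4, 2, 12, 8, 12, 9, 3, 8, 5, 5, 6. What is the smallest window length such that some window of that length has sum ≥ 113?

add 2: running sum 2 < 113
add 4: running sum 6 < 113
add 7: running sum 13 < 113
add 4: running sum 17 < 113
add 11: running sum 28 < 113
add 9: running sum 37 < 113
add 8: running sum 45 < 113
add 4: running sum 49 < 113
add 4: running sum 53 < 113
add 4: running sum 57 < 113
add 2: running sum 59 < 113
add 12: running sum 71 < 113
add 8: running sum 79 < 113
add 12: running sum 91 < 113
add 9: running sum 100 < 113
add 3: running sum 103 < 113
add 8: running sum 111 < 113
end 17: [4, 7, 4, 11, 9, 8, 4, 4, 4, 2, 12, 8, 12, 9, 3, 8, 5] sum 114, len 17
end 18: [7, 4, 11, 9, 8, 4, 4, 4, 2, 12, 8, 12, 9, 3, 8, 5, 5] sum 115, len 17
end 19: [4, 11, 9, 8, 4, 4, 4, 2, 12, 8, 12, 9, 3, 8, 5, 5, 6] sum 114, len 17
Shortest qualifying length: 17.

17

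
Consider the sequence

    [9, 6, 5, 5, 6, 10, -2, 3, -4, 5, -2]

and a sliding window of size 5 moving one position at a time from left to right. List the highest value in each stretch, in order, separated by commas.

9, 10, 10, 10, 10, 10, 5

(9, 6, 5, 5, 6) → max 9
(6, 5, 5, 6, 10) → max 10
(5, 5, 6, 10, -2) → max 10
(5, 6, 10, -2, 3) → max 10
(6, 10, -2, 3, -4) → max 10
(10, -2, 3, -4, 5) → max 10
(-2, 3, -4, 5, -2) → max 5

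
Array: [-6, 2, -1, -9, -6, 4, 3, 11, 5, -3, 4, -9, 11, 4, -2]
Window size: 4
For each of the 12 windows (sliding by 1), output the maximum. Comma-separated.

Sliding a size-4 window across the 15 values:
[-6, 2, -1, -9] → max 2
[2, -1, -9, -6] → max 2
[-1, -9, -6, 4] → max 4
[-9, -6, 4, 3] → max 4
[-6, 4, 3, 11] → max 11
[4, 3, 11, 5] → max 11
[3, 11, 5, -3] → max 11
[11, 5, -3, 4] → max 11
[5, -3, 4, -9] → max 5
[-3, 4, -9, 11] → max 11
[4, -9, 11, 4] → max 11
[-9, 11, 4, -2] → max 11

2, 2, 4, 4, 11, 11, 11, 11, 5, 11, 11, 11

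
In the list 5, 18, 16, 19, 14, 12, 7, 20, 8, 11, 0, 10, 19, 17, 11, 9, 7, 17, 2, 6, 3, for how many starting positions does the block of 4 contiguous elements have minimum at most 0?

(5, 18, 16, 19) → min 5
(18, 16, 19, 14) → min 14
(16, 19, 14, 12) → min 12
(19, 14, 12, 7) → min 7
(14, 12, 7, 20) → min 7
(12, 7, 20, 8) → min 7
(7, 20, 8, 11) → min 7
(20, 8, 11, 0) → min 0  ≤ 0 ✓
(8, 11, 0, 10) → min 0  ≤ 0 ✓
(11, 0, 10, 19) → min 0  ≤ 0 ✓
(0, 10, 19, 17) → min 0  ≤ 0 ✓
(10, 19, 17, 11) → min 10
(19, 17, 11, 9) → min 9
(17, 11, 9, 7) → min 7
(11, 9, 7, 17) → min 7
(9, 7, 17, 2) → min 2
(7, 17, 2, 6) → min 2
(17, 2, 6, 3) → min 2
4 windows satisfy the condition.

4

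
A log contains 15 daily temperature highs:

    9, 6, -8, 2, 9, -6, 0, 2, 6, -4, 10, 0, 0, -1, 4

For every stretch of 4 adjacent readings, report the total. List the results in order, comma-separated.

(9, 6, -8, 2) → sum 9
(6, -8, 2, 9) → sum 9
(-8, 2, 9, -6) → sum -3
(2, 9, -6, 0) → sum 5
(9, -6, 0, 2) → sum 5
(-6, 0, 2, 6) → sum 2
(0, 2, 6, -4) → sum 4
(2, 6, -4, 10) → sum 14
(6, -4, 10, 0) → sum 12
(-4, 10, 0, 0) → sum 6
(10, 0, 0, -1) → sum 9
(0, 0, -1, 4) → sum 3

9, 9, -3, 5, 5, 2, 4, 14, 12, 6, 9, 3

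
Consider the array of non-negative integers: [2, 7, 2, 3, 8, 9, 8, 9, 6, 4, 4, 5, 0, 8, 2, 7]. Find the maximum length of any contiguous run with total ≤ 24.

add 2: [2] sum 2, len 1
add 7: [2, 7] sum 9, len 2
add 2: [2, 7, 2] sum 11, len 3
add 3: [2, 7, 2, 3] sum 14, len 4
add 8: [2, 7, 2, 3, 8] sum 22, len 5
add 9: [2, 3, 8, 9] sum 22, len 4
add 8: [9, 8] sum 17, len 2
add 9: [8, 9] sum 17, len 2
add 6: [8, 9, 6] sum 23, len 3
add 4: [9, 6, 4] sum 19, len 3
add 4: [9, 6, 4, 4] sum 23, len 4
add 5: [6, 4, 4, 5] sum 19, len 4
add 0: [6, 4, 4, 5, 0] sum 19, len 5
add 8: [4, 4, 5, 0, 8] sum 21, len 5
add 2: [4, 4, 5, 0, 8, 2] sum 23, len 6
add 7: [5, 0, 8, 2, 7] sum 22, len 5
Longest length seen: 6.

6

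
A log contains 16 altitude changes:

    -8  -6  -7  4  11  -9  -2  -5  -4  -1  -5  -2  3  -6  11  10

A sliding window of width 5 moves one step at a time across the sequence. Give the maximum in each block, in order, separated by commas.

-8 -6 -7 4 11 → max 11
-6 -7 4 11 -9 → max 11
-7 4 11 -9 -2 → max 11
4 11 -9 -2 -5 → max 11
11 -9 -2 -5 -4 → max 11
-9 -2 -5 -4 -1 → max -1
-2 -5 -4 -1 -5 → max -1
-5 -4 -1 -5 -2 → max -1
-4 -1 -5 -2 3 → max 3
-1 -5 -2 3 -6 → max 3
-5 -2 3 -6 11 → max 11
-2 3 -6 11 10 → max 11

11, 11, 11, 11, 11, -1, -1, -1, 3, 3, 11, 11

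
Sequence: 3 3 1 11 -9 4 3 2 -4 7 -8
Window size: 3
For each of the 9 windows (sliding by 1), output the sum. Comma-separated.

[3, 3, 1] → sum 7
[3, 1, 11] → sum 15
[1, 11, -9] → sum 3
[11, -9, 4] → sum 6
[-9, 4, 3] → sum -2
[4, 3, 2] → sum 9
[3, 2, -4] → sum 1
[2, -4, 7] → sum 5
[-4, 7, -8] → sum -5

7, 15, 3, 6, -2, 9, 1, 5, -5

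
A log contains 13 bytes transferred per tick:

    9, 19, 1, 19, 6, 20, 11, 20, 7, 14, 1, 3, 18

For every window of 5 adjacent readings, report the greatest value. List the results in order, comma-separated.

Sliding a size-5 window across the 13 values:
9 19 1 19 6 → max 19
19 1 19 6 20 → max 20
1 19 6 20 11 → max 20
19 6 20 11 20 → max 20
6 20 11 20 7 → max 20
20 11 20 7 14 → max 20
11 20 7 14 1 → max 20
20 7 14 1 3 → max 20
7 14 1 3 18 → max 18

19, 20, 20, 20, 20, 20, 20, 20, 18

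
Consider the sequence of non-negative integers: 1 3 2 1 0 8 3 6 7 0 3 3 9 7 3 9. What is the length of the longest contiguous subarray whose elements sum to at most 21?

7

[1] sum 1 len 1
[1, 3] sum 4 len 2
[1, 3, 2] sum 6 len 3
[1, 3, 2, 1] sum 7 len 4
[1, 3, 2, 1, 0] sum 7 len 5
[1, 3, 2, 1, 0, 8] sum 15 len 6
[1, 3, 2, 1, 0, 8, 3] sum 18 len 7
[2, 1, 0, 8, 3, 6] sum 20 len 6
[3, 6, 7] sum 16 len 3
[3, 6, 7, 0] sum 16 len 4
[3, 6, 7, 0, 3] sum 19 len 5
[6, 7, 0, 3, 3] sum 19 len 5
[0, 3, 3, 9] sum 15 len 4
[3, 9, 7] sum 19 len 3
[9, 7, 3] sum 19 len 3
[7, 3, 9] sum 19 len 3
Longest length seen: 7.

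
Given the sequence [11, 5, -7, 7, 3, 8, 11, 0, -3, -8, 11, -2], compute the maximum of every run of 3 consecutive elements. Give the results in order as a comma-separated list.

Sliding a size-3 window across the 12 values:
11 5 -7 → max 11
5 -7 7 → max 7
-7 7 3 → max 7
7 3 8 → max 8
3 8 11 → max 11
8 11 0 → max 11
11 0 -3 → max 11
0 -3 -8 → max 0
-3 -8 11 → max 11
-8 11 -2 → max 11

11, 7, 7, 8, 11, 11, 11, 0, 11, 11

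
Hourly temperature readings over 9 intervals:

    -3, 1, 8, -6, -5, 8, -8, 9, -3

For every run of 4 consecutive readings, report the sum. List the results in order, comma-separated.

0, -2, 5, -11, 4, 6

[-3, 1, 8, -6] → sum 0
[1, 8, -6, -5] → sum -2
[8, -6, -5, 8] → sum 5
[-6, -5, 8, -8] → sum -11
[-5, 8, -8, 9] → sum 4
[8, -8, 9, -3] → sum 6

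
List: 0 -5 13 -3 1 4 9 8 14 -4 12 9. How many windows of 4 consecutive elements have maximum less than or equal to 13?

[0, -5, 13, -3] → max 13  ≤ 13 ✓
[-5, 13, -3, 1] → max 13  ≤ 13 ✓
[13, -3, 1, 4] → max 13  ≤ 13 ✓
[-3, 1, 4, 9] → max 9  ≤ 13 ✓
[1, 4, 9, 8] → max 9  ≤ 13 ✓
[4, 9, 8, 14] → max 14
[9, 8, 14, -4] → max 14
[8, 14, -4, 12] → max 14
[14, -4, 12, 9] → max 14
5 windows satisfy the condition.

5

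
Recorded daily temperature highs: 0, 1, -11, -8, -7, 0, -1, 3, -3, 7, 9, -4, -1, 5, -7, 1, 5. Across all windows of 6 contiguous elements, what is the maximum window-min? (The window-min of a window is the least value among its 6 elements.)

-3

Each size-6 window and its min:
[0, 1, -11, -8, -7, 0] → min -11
[1, -11, -8, -7, 0, -1] → min -11
[-11, -8, -7, 0, -1, 3] → min -11
[-8, -7, 0, -1, 3, -3] → min -8
[-7, 0, -1, 3, -3, 7] → min -7
[0, -1, 3, -3, 7, 9] → min -3
[-1, 3, -3, 7, 9, -4] → min -4
[3, -3, 7, 9, -4, -1] → min -4
[-3, 7, 9, -4, -1, 5] → min -4
[7, 9, -4, -1, 5, -7] → min -7
[9, -4, -1, 5, -7, 1] → min -7
[-4, -1, 5, -7, 1, 5] → min -7
Maximum of these is -3.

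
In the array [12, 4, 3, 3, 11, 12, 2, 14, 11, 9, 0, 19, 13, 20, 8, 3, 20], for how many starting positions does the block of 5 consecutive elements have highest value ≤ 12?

3

(12, 4, 3, 3, 11) → max 12  ≤ 12 ✓
(4, 3, 3, 11, 12) → max 12  ≤ 12 ✓
(3, 3, 11, 12, 2) → max 12  ≤ 12 ✓
(3, 11, 12, 2, 14) → max 14
(11, 12, 2, 14, 11) → max 14
(12, 2, 14, 11, 9) → max 14
(2, 14, 11, 9, 0) → max 14
(14, 11, 9, 0, 19) → max 19
(11, 9, 0, 19, 13) → max 19
(9, 0, 19, 13, 20) → max 20
(0, 19, 13, 20, 8) → max 20
(19, 13, 20, 8, 3) → max 20
(13, 20, 8, 3, 20) → max 20
3 windows satisfy the condition.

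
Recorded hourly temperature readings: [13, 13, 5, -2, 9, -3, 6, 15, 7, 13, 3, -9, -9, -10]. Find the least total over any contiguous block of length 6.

-5

[13, 13, 5, -2, 9, -3] → sum 35
[13, 5, -2, 9, -3, 6] → sum 28
[5, -2, 9, -3, 6, 15] → sum 30
[-2, 9, -3, 6, 15, 7] → sum 32
[9, -3, 6, 15, 7, 13] → sum 47
[-3, 6, 15, 7, 13, 3] → sum 41
[6, 15, 7, 13, 3, -9] → sum 35
[15, 7, 13, 3, -9, -9] → sum 20
[7, 13, 3, -9, -9, -10] → sum -5
Least of these is -5.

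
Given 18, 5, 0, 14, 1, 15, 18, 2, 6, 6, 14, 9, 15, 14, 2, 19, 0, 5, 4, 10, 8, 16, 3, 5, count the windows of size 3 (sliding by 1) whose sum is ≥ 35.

18 5 0 → sum 23
5 0 14 → sum 19
0 14 1 → sum 15
14 1 15 → sum 30
1 15 18 → sum 34
15 18 2 → sum 35  ≥ 35 ✓
18 2 6 → sum 26
2 6 6 → sum 14
6 6 14 → sum 26
6 14 9 → sum 29
14 9 15 → sum 38  ≥ 35 ✓
9 15 14 → sum 38  ≥ 35 ✓
15 14 2 → sum 31
14 2 19 → sum 35  ≥ 35 ✓
2 19 0 → sum 21
19 0 5 → sum 24
0 5 4 → sum 9
5 4 10 → sum 19
4 10 8 → sum 22
10 8 16 → sum 34
8 16 3 → sum 27
16 3 5 → sum 24
4 windows satisfy the condition.

4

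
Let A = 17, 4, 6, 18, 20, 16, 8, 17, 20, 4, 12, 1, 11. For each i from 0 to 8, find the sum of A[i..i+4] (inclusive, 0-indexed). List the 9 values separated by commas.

(17, 4, 6, 18, 20) → sum 65
(4, 6, 18, 20, 16) → sum 64
(6, 18, 20, 16, 8) → sum 68
(18, 20, 16, 8, 17) → sum 79
(20, 16, 8, 17, 20) → sum 81
(16, 8, 17, 20, 4) → sum 65
(8, 17, 20, 4, 12) → sum 61
(17, 20, 4, 12, 1) → sum 54
(20, 4, 12, 1, 11) → sum 48

65, 64, 68, 79, 81, 65, 61, 54, 48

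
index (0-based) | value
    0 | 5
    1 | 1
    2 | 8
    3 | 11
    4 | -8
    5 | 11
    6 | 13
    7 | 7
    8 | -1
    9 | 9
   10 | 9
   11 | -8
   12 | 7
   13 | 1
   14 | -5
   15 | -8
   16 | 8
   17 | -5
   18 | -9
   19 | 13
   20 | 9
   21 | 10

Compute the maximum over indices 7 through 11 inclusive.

9

Elements at indices 7..11: 7, -1, 9, 9, -8
max(7, -1, 9, 9, -8) = 9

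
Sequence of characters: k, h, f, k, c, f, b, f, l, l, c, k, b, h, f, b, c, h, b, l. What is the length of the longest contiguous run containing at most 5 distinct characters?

add k: window [k] (1 distinct), len 1
add h: window [k, h] (2 distinct), len 2
add f: window [k, h, f] (3 distinct), len 3
add k: window [k, h, f, k] (3 distinct), len 4
add c: window [k, h, f, k, c] (4 distinct), len 5
add f: window [k, h, f, k, c, f] (4 distinct), len 6
add b: window [k, h, f, k, c, f, b] (5 distinct), len 7
add f: window [k, h, f, k, c, f, b, f] (5 distinct), len 8
add l: window [f, k, c, f, b, f, l] (5 distinct), len 7
add l: window [f, k, c, f, b, f, l, l] (5 distinct), len 8
add c: window [f, k, c, f, b, f, l, l, c] (5 distinct), len 9
add k: window [f, k, c, f, b, f, l, l, c, k] (5 distinct), len 10
add b: window [f, k, c, f, b, f, l, l, c, k, b] (5 distinct), len 11
add h: window [l, l, c, k, b, h] (5 distinct), len 6
add f: window [c, k, b, h, f] (5 distinct), len 5
add b: window [c, k, b, h, f, b] (5 distinct), len 6
add c: window [c, k, b, h, f, b, c] (5 distinct), len 7
add h: window [c, k, b, h, f, b, c, h] (5 distinct), len 8
add b: window [c, k, b, h, f, b, c, h, b] (5 distinct), len 9
add l: window [b, h, f, b, c, h, b, l] (5 distinct), len 8
Longest length with ≤5 distinct: 11.

11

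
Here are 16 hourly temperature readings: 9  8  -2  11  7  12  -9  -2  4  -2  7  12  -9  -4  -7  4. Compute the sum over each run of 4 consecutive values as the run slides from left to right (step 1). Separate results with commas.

26, 24, 28, 21, 8, 5, -9, 7, 21, 8, 6, -8, -16

(9, 8, -2, 11) → sum 26
(8, -2, 11, 7) → sum 24
(-2, 11, 7, 12) → sum 28
(11, 7, 12, -9) → sum 21
(7, 12, -9, -2) → sum 8
(12, -9, -2, 4) → sum 5
(-9, -2, 4, -2) → sum -9
(-2, 4, -2, 7) → sum 7
(4, -2, 7, 12) → sum 21
(-2, 7, 12, -9) → sum 8
(7, 12, -9, -4) → sum 6
(12, -9, -4, -7) → sum -8
(-9, -4, -7, 4) → sum -16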